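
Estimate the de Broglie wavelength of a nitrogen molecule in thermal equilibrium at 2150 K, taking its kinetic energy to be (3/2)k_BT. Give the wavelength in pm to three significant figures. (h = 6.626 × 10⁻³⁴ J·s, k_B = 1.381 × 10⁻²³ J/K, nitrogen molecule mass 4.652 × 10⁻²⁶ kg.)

KE = (3/2)k_BT = 1.5 × 1.381 × 10⁻²³ × 2150 = 4.454 × 10⁻²⁰ J.
p = √(2mKE) = √(2 × 4.652 × 10⁻²⁶ × 4.454 × 10⁻²⁰) = 6.437 × 10⁻²³ kg·m/s.
λ = h/p = 1.03 × 10⁻¹¹ m = 10.3 pm.

λ = 10.3 pm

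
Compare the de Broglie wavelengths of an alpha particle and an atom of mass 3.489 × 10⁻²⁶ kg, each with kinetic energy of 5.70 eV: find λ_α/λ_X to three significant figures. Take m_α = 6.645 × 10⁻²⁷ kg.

At fixed KE, p = √(2mKE) so λ = h/p ∝ 1/√m.
λ_α/λ_X = √(m_X/m_α) = √(3.489 × 10⁻²⁶/6.645 × 10⁻²⁷) = √(5.251) = 2.29.

λ_α/λ_X = 2.29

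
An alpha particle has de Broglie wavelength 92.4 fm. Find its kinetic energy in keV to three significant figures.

p = h/λ = 6.626 × 10⁻³⁴ / 9.240 × 10⁻¹⁴ = 7.171 × 10⁻²¹ kg·m/s.
KE = p²/(2m) = (7.171 × 10⁻²¹)² / (2 × 6.645 × 10⁻²⁷) = 3.869 × 10⁻¹⁵ J = 24.2 keV.

KE = 24.2 keV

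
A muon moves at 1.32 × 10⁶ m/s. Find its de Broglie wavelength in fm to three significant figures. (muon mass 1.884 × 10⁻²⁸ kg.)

λ = 2660 fm

p = mv = 1.884 × 10⁻²⁸ × 1.32 × 10⁶ = 2.487 × 10⁻²² kg·m/s.
λ = h/p = 6.626 × 10⁻³⁴ / 2.487 × 10⁻²² = 2.66 × 10⁻¹² m = 2660 fm.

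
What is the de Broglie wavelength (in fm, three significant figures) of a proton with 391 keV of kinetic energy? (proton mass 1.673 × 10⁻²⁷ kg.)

λ = 45.8 fm

KE = 391 keV = 6.264 × 10⁻¹⁴ J.
p = √(2mKE) = √(2 × 1.673 × 10⁻²⁷ × 6.264 × 10⁻¹⁴) = 1.448 × 10⁻²⁰ kg·m/s.
λ = h/p = 6.626 × 10⁻³⁴ / 1.448 × 10⁻²⁰ = 4.58 × 10⁻¹⁴ m = 45.8 fm.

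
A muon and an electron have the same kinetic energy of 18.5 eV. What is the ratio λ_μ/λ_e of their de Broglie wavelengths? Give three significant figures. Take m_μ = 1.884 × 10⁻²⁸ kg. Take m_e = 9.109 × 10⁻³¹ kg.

λ_μ/λ_e = 0.0695

At fixed KE, p = √(2mKE) so λ = h/p ∝ 1/√m.
λ_μ/λ_e = √(m_e/m_μ) = √(9.109 × 10⁻³¹/1.884 × 10⁻²⁸) = √(4.835 × 10⁻³) = 0.0695.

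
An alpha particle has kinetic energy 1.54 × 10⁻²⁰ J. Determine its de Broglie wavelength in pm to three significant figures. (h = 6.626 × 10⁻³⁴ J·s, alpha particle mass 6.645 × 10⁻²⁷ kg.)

λ = 46.3 pm

p = √(2mKE) = √(2 × 6.645 × 10⁻²⁷ × 1.540 × 10⁻²⁰) = 1.431 × 10⁻²³ kg·m/s.
λ = h/p = 6.626 × 10⁻³⁴ / 1.431 × 10⁻²³ = 4.63 × 10⁻¹¹ m = 46.3 pm.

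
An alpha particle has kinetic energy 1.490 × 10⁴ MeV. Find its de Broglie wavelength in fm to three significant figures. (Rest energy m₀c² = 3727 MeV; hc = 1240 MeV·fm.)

λ = 0.0679 fm

Total energy E = KE + m₀c² = 1.490 × 10⁴ + 3727 = 18627 MeV.
(pc)² = E² − (m₀c²)² = (18627)² − (3727)² = 3.331 × 10⁸ MeV², so pc = 1.825 × 10⁴ MeV.
λ = hc/(pc) = 1240 MeV·fm / 1.825 × 10⁴ MeV = 0.0679 fm.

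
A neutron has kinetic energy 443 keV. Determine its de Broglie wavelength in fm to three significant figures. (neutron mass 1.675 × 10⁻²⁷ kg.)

λ = 43.0 fm

KE = 443 keV = 7.097 × 10⁻¹⁴ J.
p = √(2mKE) = √(2 × 1.675 × 10⁻²⁷ × 7.097 × 10⁻¹⁴) = 1.542 × 10⁻²⁰ kg·m/s.
λ = h/p = 6.626 × 10⁻³⁴ / 1.542 × 10⁻²⁰ = 4.30 × 10⁻¹⁴ m = 43.0 fm.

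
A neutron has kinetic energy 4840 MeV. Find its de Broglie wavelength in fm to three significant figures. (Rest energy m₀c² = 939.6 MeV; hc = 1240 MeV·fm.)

λ = 0.217 fm

Total energy E = KE + m₀c² = 4840 + 939.6 = 5779.6 MeV.
(pc)² = E² − (m₀c²)² = (5779.6)² − (939.6)² = 3.252 × 10⁷ MeV², so pc = 5703 MeV.
λ = hc/(pc) = 1240 MeV·fm / 5703 MeV = 0.217 fm.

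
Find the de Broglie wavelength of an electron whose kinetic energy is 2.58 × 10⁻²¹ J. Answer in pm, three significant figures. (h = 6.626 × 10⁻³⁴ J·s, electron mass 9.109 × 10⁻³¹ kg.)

λ = 9660 pm

p = √(2mKE) = √(2 × 9.109 × 10⁻³¹ × 2.580 × 10⁻²¹) = 6.856 × 10⁻²⁶ kg·m/s.
λ = h/p = 6.626 × 10⁻³⁴ / 6.856 × 10⁻²⁶ = 9.66 × 10⁻⁹ m = 9660 pm.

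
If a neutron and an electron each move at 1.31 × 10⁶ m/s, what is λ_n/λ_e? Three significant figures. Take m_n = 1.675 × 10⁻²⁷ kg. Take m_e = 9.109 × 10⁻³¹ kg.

At fixed v, p = mv so λ = h/(mv) ∝ 1/m.
λ_n/λ_e = m_e/m_n = 9.109 × 10⁻³¹/1.675 × 10⁻²⁷ = 5.44 × 10⁻⁴.

λ_n/λ_e = 5.44 × 10⁻⁴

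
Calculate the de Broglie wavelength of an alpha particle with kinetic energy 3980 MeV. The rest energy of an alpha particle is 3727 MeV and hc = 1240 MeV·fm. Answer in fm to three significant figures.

Total energy E = KE + m₀c² = 3980 + 3727 = 7707 MeV.
(pc)² = E² − (m₀c²)² = (7707)² − (3727)² = 4.551 × 10⁷ MeV², so pc = 6746 MeV.
λ = hc/(pc) = 1240 MeV·fm / 6746 MeV = 0.184 fm.

λ = 0.184 fm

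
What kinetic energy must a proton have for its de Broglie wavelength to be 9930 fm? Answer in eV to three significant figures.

KE = 8.31 eV

p = h/λ = 6.626 × 10⁻³⁴ / 9.930 × 10⁻¹² = 6.673 × 10⁻²³ kg·m/s.
KE = p²/(2m) = (6.673 × 10⁻²³)² / (2 × 1.673 × 10⁻²⁷) = 1.331 × 10⁻¹⁸ J = 8.31 eV.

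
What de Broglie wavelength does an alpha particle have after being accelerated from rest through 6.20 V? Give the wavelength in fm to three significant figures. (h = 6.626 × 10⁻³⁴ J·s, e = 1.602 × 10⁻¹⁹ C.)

λ = 4080 fm

KE = 2eV = 2 × 1.602 × 10⁻¹⁹ × 6.200 = 1.986 × 10⁻¹⁸ J.
p = √(2mKE) = √(2 × 6.645 × 10⁻²⁷ × 1.986 × 10⁻¹⁸) = 1.625 × 10⁻²² kg·m/s.
λ = h/p = 6.626 × 10⁻³⁴ / 1.625 × 10⁻²² = 4.08 × 10⁻¹² m = 4080 fm.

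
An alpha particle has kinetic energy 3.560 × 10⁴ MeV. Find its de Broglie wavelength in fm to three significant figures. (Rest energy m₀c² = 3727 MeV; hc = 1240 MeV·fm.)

λ = 0.0317 fm

Total energy E = KE + m₀c² = 3.560 × 10⁴ + 3727 = 39327 MeV.
(pc)² = E² − (m₀c²)² = (39327)² − (3727)² = 1.533 × 10⁹ MeV², so pc = 3.915 × 10⁴ MeV.
λ = hc/(pc) = 1240 MeV·fm / 3.915 × 10⁴ MeV = 0.0317 fm.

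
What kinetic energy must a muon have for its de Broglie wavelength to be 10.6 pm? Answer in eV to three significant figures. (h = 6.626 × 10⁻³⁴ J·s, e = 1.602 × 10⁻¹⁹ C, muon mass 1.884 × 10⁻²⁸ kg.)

KE = 64.7 eV

p = h/λ = 6.626 × 10⁻³⁴ / 1.060 × 10⁻¹¹ = 6.251 × 10⁻²³ kg·m/s.
KE = p²/(2m) = (6.251 × 10⁻²³)² / (2 × 1.884 × 10⁻²⁸) = 1.037 × 10⁻¹⁷ J = 64.7 eV.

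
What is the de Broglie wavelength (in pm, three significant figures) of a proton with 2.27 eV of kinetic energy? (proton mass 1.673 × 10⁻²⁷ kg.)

λ = 19.0 pm

KE = 2.27 eV = 3.637 × 10⁻¹⁹ J.
p = √(2mKE) = √(2 × 1.673 × 10⁻²⁷ × 3.637 × 10⁻¹⁹) = 3.488 × 10⁻²³ kg·m/s.
λ = h/p = 6.626 × 10⁻³⁴ / 3.488 × 10⁻²³ = 1.90 × 10⁻¹¹ m = 19.0 pm.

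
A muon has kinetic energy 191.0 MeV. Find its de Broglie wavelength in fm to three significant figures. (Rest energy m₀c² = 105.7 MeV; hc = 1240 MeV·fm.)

λ = 4.47 fm

Total energy E = KE + m₀c² = 191.0 + 105.7 = 296.7 MeV.
(pc)² = E² − (m₀c²)² = (296.7)² − (105.7)² = 7.686 × 10⁴ MeV², so pc = 277.2 MeV.
λ = hc/(pc) = 1240 MeV·fm / 277.2 MeV = 4.47 fm.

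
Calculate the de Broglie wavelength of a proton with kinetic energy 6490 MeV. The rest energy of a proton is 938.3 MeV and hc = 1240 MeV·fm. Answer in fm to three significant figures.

λ = 0.168 fm

Total energy E = KE + m₀c² = 6490 + 938.3 = 7428.3 MeV.
(pc)² = E² − (m₀c²)² = (7428.3)² − (938.3)² = 5.430 × 10⁷ MeV², so pc = 7369 MeV.
λ = hc/(pc) = 1240 MeV·fm / 7369 MeV = 0.168 fm.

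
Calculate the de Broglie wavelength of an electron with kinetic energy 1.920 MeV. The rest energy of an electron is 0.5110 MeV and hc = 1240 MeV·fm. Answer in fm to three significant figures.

λ = 522 fm

Total energy E = KE + m₀c² = 1.920 + 0.5110 = 2.4310 MeV.
(pc)² = E² − (m₀c²)² = (2.4310)² − (0.5110)² = 5.649 MeV², so pc = 2.377 MeV.
λ = hc/(pc) = 1240 MeV·fm / 2.377 MeV = 522 fm.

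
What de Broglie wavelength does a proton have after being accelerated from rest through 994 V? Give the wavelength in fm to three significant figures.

KE = eV = 1.602 × 10⁻¹⁹ × 994.0 = 1.592 × 10⁻¹⁶ J.
p = √(2mKE) = √(2 × 1.673 × 10⁻²⁷ × 1.592 × 10⁻¹⁶) = 7.299 × 10⁻²² kg·m/s.
λ = h/p = 6.626 × 10⁻³⁴ / 7.299 × 10⁻²² = 9.08 × 10⁻¹³ m = 908 fm.

λ = 908 fm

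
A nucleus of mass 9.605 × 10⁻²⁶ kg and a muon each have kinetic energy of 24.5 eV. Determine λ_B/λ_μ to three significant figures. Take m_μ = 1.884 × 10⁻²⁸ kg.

λ_B/λ_μ = 0.0443

At fixed KE, p = √(2mKE) so λ = h/p ∝ 1/√m.
λ_B/λ_μ = √(m_μ/m_B) = √(1.884 × 10⁻²⁸/9.605 × 10⁻²⁶) = √(1.961 × 10⁻³) = 0.0443.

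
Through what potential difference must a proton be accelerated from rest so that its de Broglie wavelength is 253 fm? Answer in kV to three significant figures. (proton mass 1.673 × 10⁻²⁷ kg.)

p = h/λ = 6.626 × 10⁻³⁴ / 2.530 × 10⁻¹³ = 2.619 × 10⁻²¹ kg·m/s.
KE = p²/(2m) = 2.050 × 10⁻¹⁵ J.
V = KE/e = 2.050 × 10⁻¹⁵ / (1.602 × 10⁻¹⁹) = 12.8 kV.

V = 12.8 kV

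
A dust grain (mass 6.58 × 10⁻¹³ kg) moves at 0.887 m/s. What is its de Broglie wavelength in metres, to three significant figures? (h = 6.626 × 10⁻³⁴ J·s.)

λ = 1.14 × 10⁻²¹ m

p = mv = 6.58 × 10⁻¹³ × 0.887 = 5.836 × 10⁻¹³ kg·m/s.
λ = h/p = 6.626 × 10⁻³⁴ / 5.836 × 10⁻¹³ = 1.14 × 10⁻²¹ m.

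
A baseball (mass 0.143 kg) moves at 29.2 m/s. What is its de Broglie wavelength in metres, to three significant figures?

λ = 1.59 × 10⁻³⁴ m

p = mv = 0.143 × 29.2 = 4.176 kg·m/s.
λ = h/p = 6.626 × 10⁻³⁴ / 4.176 = 1.59 × 10⁻³⁴ m.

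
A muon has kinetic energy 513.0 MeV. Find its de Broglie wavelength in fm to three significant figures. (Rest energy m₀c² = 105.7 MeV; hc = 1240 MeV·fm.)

λ = 2.03 fm

Total energy E = KE + m₀c² = 513.0 + 105.7 = 618.7 MeV.
(pc)² = E² − (m₀c²)² = (618.7)² − (105.7)² = 3.716 × 10⁵ MeV², so pc = 609.6 MeV.
λ = hc/(pc) = 1240 MeV·fm / 609.6 MeV = 2.03 fm.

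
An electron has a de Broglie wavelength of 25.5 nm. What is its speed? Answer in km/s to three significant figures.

v = 28.5 km/s

p = h/λ = 6.626 × 10⁻³⁴ / 2.550 × 10⁻⁸ = 2.598 × 10⁻²⁶ kg·m/s.
v = p/m = 2.598 × 10⁻²⁶ / 9.109 × 10⁻³¹ = 2.85 × 10⁴ m/s = 28.5 km/s.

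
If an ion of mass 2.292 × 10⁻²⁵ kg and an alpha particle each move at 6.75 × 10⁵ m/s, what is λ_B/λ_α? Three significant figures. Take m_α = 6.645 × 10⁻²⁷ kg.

λ_B/λ_α = 0.0290

At fixed v, p = mv so λ = h/(mv) ∝ 1/m.
λ_B/λ_α = m_α/m_B = 6.645 × 10⁻²⁷/2.292 × 10⁻²⁵ = 0.0290.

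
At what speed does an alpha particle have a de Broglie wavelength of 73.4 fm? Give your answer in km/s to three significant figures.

p = h/λ = 6.626 × 10⁻³⁴ / 7.340 × 10⁻¹⁴ = 9.027 × 10⁻²¹ kg·m/s.
v = p/m = 9.027 × 10⁻²¹ / 6.645 × 10⁻²⁷ = 1.36 × 10⁶ m/s = 1360 km/s.

v = 1360 km/s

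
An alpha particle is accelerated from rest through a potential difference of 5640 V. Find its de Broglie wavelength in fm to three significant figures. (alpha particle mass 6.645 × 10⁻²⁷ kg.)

KE = 2eV = 2 × 1.602 × 10⁻¹⁹ × 5640 = 1.807 × 10⁻¹⁵ J.
p = √(2mKE) = √(2 × 6.645 × 10⁻²⁷ × 1.807 × 10⁻¹⁵) = 4.901 × 10⁻²¹ kg·m/s.
λ = h/p = 6.626 × 10⁻³⁴ / 4.901 × 10⁻²¹ = 1.35 × 10⁻¹³ m = 135 fm.

λ = 135 fm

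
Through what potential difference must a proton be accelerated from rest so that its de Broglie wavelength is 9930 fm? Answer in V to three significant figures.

V = 8.31 V

p = h/λ = 6.626 × 10⁻³⁴ / 9.930 × 10⁻¹² = 6.673 × 10⁻²³ kg·m/s.
KE = p²/(2m) = 1.331 × 10⁻¹⁸ J.
V = KE/e = 1.331 × 10⁻¹⁸ / (1.602 × 10⁻¹⁹) = 8.31 V.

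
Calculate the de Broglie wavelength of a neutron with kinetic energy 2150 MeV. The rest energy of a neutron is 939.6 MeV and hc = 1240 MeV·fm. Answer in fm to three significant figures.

Total energy E = KE + m₀c² = 2150 + 939.6 = 3089.6 MeV.
(pc)² = E² − (m₀c²)² = (3089.6)² − (939.6)² = 8.663 × 10⁶ MeV², so pc = 2943 MeV.
λ = hc/(pc) = 1240 MeV·fm / 2943 MeV = 0.421 fm.

λ = 0.421 fm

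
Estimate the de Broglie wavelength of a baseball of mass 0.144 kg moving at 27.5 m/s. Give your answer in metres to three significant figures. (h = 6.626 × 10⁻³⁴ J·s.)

p = mv = 0.144 × 27.5 = 3.960 kg·m/s.
λ = h/p = 6.626 × 10⁻³⁴ / 3.960 = 1.67 × 10⁻³⁴ m.

λ = 1.67 × 10⁻³⁴ m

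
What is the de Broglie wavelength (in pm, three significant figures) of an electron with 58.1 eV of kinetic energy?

KE = 58.1 eV = 9.308 × 10⁻¹⁸ J.
p = √(2mKE) = √(2 × 9.109 × 10⁻³¹ × 9.308 × 10⁻¹⁸) = 4.118 × 10⁻²⁴ kg·m/s.
λ = h/p = 6.626 × 10⁻³⁴ / 4.118 × 10⁻²⁴ = 1.61 × 10⁻¹⁰ m = 161 pm.

λ = 161 pm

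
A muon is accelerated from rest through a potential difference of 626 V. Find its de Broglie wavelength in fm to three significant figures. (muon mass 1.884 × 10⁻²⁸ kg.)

λ = 3410 fm

KE = eV = 1.602 × 10⁻¹⁹ × 626.0 = 1.003 × 10⁻¹⁶ J.
p = √(2mKE) = √(2 × 1.884 × 10⁻²⁸ × 1.003 × 10⁻¹⁶) = 1.944 × 10⁻²² kg·m/s.
λ = h/p = 6.626 × 10⁻³⁴ / 1.944 × 10⁻²² = 3.41 × 10⁻¹² m = 3410 fm.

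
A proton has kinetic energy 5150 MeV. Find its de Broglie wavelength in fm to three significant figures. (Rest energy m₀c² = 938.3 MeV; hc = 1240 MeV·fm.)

λ = 0.206 fm

Total energy E = KE + m₀c² = 5150 + 938.3 = 6088.3 MeV.
(pc)² = E² − (m₀c²)² = (6088.3)² − (938.3)² = 3.619 × 10⁷ MeV², so pc = 6016 MeV.
λ = hc/(pc) = 1240 MeV·fm / 6016 MeV = 0.206 fm.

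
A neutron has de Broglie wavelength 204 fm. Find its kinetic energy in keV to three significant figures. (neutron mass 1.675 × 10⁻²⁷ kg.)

KE = 19.7 keV

p = h/λ = 6.626 × 10⁻³⁴ / 2.040 × 10⁻¹³ = 3.248 × 10⁻²¹ kg·m/s.
KE = p²/(2m) = (3.248 × 10⁻²¹)² / (2 × 1.675 × 10⁻²⁷) = 3.149 × 10⁻¹⁵ J = 19.7 keV.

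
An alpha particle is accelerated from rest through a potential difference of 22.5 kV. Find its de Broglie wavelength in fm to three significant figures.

KE = 2eV = 2 × 1.602 × 10⁻¹⁹ × 2.250 × 10⁴ = 7.209 × 10⁻¹⁵ J.
p = √(2mKE) = √(2 × 6.645 × 10⁻²⁷ × 7.209 × 10⁻¹⁵) = 9.788 × 10⁻²¹ kg·m/s.
λ = h/p = 6.626 × 10⁻³⁴ / 9.788 × 10⁻²¹ = 6.77 × 10⁻¹⁴ m = 67.7 fm.

λ = 67.7 fm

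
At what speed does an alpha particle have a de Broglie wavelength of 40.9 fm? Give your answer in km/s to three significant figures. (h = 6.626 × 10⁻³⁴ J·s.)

v = 2440 km/s

p = h/λ = 6.626 × 10⁻³⁴ / 4.090 × 10⁻¹⁴ = 1.620 × 10⁻²⁰ kg·m/s.
v = p/m = 1.620 × 10⁻²⁰ / 6.645 × 10⁻²⁷ = 2.44 × 10⁶ m/s = 2440 km/s.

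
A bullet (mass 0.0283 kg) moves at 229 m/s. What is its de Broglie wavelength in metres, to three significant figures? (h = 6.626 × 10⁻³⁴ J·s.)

p = mv = 0.0283 × 229 = 6.481 kg·m/s.
λ = h/p = 6.626 × 10⁻³⁴ / 6.481 = 1.02 × 10⁻³⁴ m.

λ = 1.02 × 10⁻³⁴ m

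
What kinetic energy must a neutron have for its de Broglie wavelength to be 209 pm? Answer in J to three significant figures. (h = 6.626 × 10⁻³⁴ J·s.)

p = h/λ = 6.626 × 10⁻³⁴ / 2.090 × 10⁻¹⁰ = 3.170 × 10⁻²⁴ kg·m/s.
KE = p²/(2m) = (3.170 × 10⁻²⁴)² / (2 × 1.675 × 10⁻²⁷) = 3.000 × 10⁻²¹ J = 3.00 × 10⁻²¹ J.

KE = 3.00 × 10⁻²¹ J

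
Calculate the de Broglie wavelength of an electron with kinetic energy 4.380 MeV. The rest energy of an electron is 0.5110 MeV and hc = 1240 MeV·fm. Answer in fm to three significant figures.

λ = 255 fm

Total energy E = KE + m₀c² = 4.380 + 0.5110 = 4.8910 MeV.
(pc)² = E² − (m₀c²)² = (4.8910)² − (0.5110)² = 23.66 MeV², so pc = 4.864 MeV.
λ = hc/(pc) = 1240 MeV·fm / 4.864 MeV = 255 fm.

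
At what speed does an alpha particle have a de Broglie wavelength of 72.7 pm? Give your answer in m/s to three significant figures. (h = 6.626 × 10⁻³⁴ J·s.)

v = 1370 m/s

p = h/λ = 6.626 × 10⁻³⁴ / 7.270 × 10⁻¹¹ = 9.114 × 10⁻²⁴ kg·m/s.
v = p/m = 9.114 × 10⁻²⁴ / 6.645 × 10⁻²⁷ = 1.37 × 10³ m/s = 1370 m/s.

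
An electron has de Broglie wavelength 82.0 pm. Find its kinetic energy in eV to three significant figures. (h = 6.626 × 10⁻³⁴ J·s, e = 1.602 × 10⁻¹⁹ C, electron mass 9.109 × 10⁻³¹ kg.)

KE = 224 eV

p = h/λ = 6.626 × 10⁻³⁴ / 8.200 × 10⁻¹¹ = 8.080 × 10⁻²⁴ kg·m/s.
KE = p²/(2m) = (8.080 × 10⁻²⁴)² / (2 × 9.109 × 10⁻³¹) = 3.584 × 10⁻¹⁷ J = 224 eV.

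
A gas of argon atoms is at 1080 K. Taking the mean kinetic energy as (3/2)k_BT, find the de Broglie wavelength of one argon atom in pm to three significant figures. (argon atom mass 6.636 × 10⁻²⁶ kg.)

KE = (3/2)k_BT = 1.5 × 1.381 × 10⁻²³ × 1080 = 2.237 × 10⁻²⁰ J.
p = √(2mKE) = √(2 × 6.636 × 10⁻²⁶ × 2.237 × 10⁻²⁰) = 5.449 × 10⁻²³ kg·m/s.
λ = h/p = 1.22 × 10⁻¹¹ m = 12.2 pm.

λ = 12.2 pm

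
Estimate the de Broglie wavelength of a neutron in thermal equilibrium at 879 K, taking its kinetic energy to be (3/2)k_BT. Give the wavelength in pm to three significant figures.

λ = 84.8 pm

KE = (3/2)k_BT = 1.5 × 1.381 × 10⁻²³ × 879 = 1.821 × 10⁻²⁰ J.
p = √(2mKE) = √(2 × 1.675 × 10⁻²⁷ × 1.821 × 10⁻²⁰) = 7.810 × 10⁻²⁴ kg·m/s.
λ = h/p = 8.48 × 10⁻¹¹ m = 84.8 pm.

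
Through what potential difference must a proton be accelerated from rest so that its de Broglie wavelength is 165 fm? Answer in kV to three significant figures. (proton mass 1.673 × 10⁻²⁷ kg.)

p = h/λ = 6.626 × 10⁻³⁴ / 1.650 × 10⁻¹³ = 4.016 × 10⁻²¹ kg·m/s.
KE = p²/(2m) = 4.820 × 10⁻¹⁵ J.
V = KE/e = 4.820 × 10⁻¹⁵ / (1.602 × 10⁻¹⁹) = 30.1 kV.

V = 30.1 kV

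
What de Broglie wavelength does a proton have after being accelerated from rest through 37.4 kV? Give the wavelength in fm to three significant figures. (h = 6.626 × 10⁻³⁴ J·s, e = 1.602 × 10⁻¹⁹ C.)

KE = eV = 1.602 × 10⁻¹⁹ × 3.740 × 10⁴ = 5.991 × 10⁻¹⁵ J.
p = √(2mKE) = √(2 × 1.673 × 10⁻²⁷ × 5.991 × 10⁻¹⁵) = 4.477 × 10⁻²¹ kg·m/s.
λ = h/p = 6.626 × 10⁻³⁴ / 4.477 × 10⁻²¹ = 1.48 × 10⁻¹³ m = 148 fm.

λ = 148 fm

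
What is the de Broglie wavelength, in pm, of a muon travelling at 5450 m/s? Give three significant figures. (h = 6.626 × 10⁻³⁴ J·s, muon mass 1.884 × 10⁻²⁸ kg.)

λ = 645 pm

p = mv = 1.884 × 10⁻²⁸ × 5450 = 1.027 × 10⁻²⁴ kg·m/s.
λ = h/p = 6.626 × 10⁻³⁴ / 1.027 × 10⁻²⁴ = 6.45 × 10⁻¹⁰ m = 645 pm.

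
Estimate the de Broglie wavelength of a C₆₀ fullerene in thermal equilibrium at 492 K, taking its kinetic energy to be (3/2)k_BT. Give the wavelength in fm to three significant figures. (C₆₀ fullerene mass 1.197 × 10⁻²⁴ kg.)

λ = 4240 fm

KE = (3/2)k_BT = 1.5 × 1.381 × 10⁻²³ × 492 = 1.019 × 10⁻²⁰ J.
p = √(2mKE) = √(2 × 1.197 × 10⁻²⁴ × 1.019 × 10⁻²⁰) = 1.562 × 10⁻²² kg·m/s.
λ = h/p = 4.24 × 10⁻¹² m = 4240 fm.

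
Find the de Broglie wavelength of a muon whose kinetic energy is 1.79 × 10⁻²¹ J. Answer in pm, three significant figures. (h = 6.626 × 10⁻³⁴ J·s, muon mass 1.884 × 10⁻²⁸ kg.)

λ = 807 pm

p = √(2mKE) = √(2 × 1.884 × 10⁻²⁸ × 1.790 × 10⁻²¹) = 8.213 × 10⁻²⁵ kg·m/s.
λ = h/p = 6.626 × 10⁻³⁴ / 8.213 × 10⁻²⁵ = 8.07 × 10⁻¹⁰ m = 807 pm.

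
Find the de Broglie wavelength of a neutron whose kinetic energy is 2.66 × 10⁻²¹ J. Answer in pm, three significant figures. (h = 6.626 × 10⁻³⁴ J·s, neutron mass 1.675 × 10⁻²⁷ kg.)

λ = 222 pm

p = √(2mKE) = √(2 × 1.675 × 10⁻²⁷ × 2.660 × 10⁻²¹) = 2.985 × 10⁻²⁴ kg·m/s.
λ = h/p = 6.626 × 10⁻³⁴ / 2.985 × 10⁻²⁴ = 2.22 × 10⁻¹⁰ m = 222 pm.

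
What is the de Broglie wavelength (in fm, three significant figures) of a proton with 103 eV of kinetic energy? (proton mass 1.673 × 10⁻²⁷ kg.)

λ = 2820 fm

KE = 103 eV = 1.650 × 10⁻¹⁷ J.
p = √(2mKE) = √(2 × 1.673 × 10⁻²⁷ × 1.650 × 10⁻¹⁷) = 2.350 × 10⁻²² kg·m/s.
λ = h/p = 6.626 × 10⁻³⁴ / 2.350 × 10⁻²² = 2.82 × 10⁻¹² m = 2820 fm.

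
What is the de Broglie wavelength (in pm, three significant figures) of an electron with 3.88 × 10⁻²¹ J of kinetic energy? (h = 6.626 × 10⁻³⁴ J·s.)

p = √(2mKE) = √(2 × 9.109 × 10⁻³¹ × 3.880 × 10⁻²¹) = 8.407 × 10⁻²⁶ kg·m/s.
λ = h/p = 6.626 × 10⁻³⁴ / 8.407 × 10⁻²⁶ = 7.88 × 10⁻⁹ m = 7880 pm.

λ = 7880 pm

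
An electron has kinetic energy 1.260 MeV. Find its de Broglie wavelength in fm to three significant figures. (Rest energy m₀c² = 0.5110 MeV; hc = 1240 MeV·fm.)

λ = 731 fm

Total energy E = KE + m₀c² = 1.260 + 0.5110 = 1.7710 MeV.
(pc)² = E² − (m₀c²)² = (1.7710)² − (0.5110)² = 2.875 MeV², so pc = 1.696 MeV.
λ = hc/(pc) = 1240 MeV·fm / 1.696 MeV = 731 fm.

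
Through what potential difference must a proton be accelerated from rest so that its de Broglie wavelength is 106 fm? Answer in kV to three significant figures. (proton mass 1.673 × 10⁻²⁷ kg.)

p = h/λ = 6.626 × 10⁻³⁴ / 1.060 × 10⁻¹³ = 6.251 × 10⁻²¹ kg·m/s.
KE = p²/(2m) = 1.168 × 10⁻¹⁴ J.
V = KE/e = 1.168 × 10⁻¹⁴ / (1.602 × 10⁻¹⁹) = 72.9 kV.

V = 72.9 kV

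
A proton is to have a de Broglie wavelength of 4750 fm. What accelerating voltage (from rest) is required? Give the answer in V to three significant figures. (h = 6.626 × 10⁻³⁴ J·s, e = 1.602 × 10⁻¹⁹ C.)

V = 36.3 V

p = h/λ = 6.626 × 10⁻³⁴ / 4.750 × 10⁻¹² = 1.395 × 10⁻²² kg·m/s.
KE = p²/(2m) = 5.816 × 10⁻¹⁸ J.
V = KE/e = 5.816 × 10⁻¹⁸ / (1.602 × 10⁻¹⁹) = 36.3 V.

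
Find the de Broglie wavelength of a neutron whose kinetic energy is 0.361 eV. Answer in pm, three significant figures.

λ = 47.6 pm

KE = 0.361 eV = 5.783 × 10⁻²⁰ J.
p = √(2mKE) = √(2 × 1.675 × 10⁻²⁷ × 5.783 × 10⁻²⁰) = 1.392 × 10⁻²³ kg·m/s.
λ = h/p = 6.626 × 10⁻³⁴ / 1.392 × 10⁻²³ = 4.76 × 10⁻¹¹ m = 47.6 pm.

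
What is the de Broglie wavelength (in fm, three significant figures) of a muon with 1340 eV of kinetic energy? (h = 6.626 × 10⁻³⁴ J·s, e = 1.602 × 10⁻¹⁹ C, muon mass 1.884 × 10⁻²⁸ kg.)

KE = 1340 eV = 2.147 × 10⁻¹⁶ J.
p = √(2mKE) = √(2 × 1.884 × 10⁻²⁸ × 2.147 × 10⁻¹⁶) = 2.844 × 10⁻²² kg·m/s.
λ = h/p = 6.626 × 10⁻³⁴ / 2.844 × 10⁻²² = 2.33 × 10⁻¹² m = 2330 fm.

λ = 2330 fm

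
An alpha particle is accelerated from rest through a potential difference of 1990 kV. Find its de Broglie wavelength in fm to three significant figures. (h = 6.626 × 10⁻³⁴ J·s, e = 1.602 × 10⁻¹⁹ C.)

KE = 2eV = 2 × 1.602 × 10⁻¹⁹ × 1.990 × 10⁶ = 6.376 × 10⁻¹³ J.
p = √(2mKE) = √(2 × 6.645 × 10⁻²⁷ × 6.376 × 10⁻¹³) = 9.205 × 10⁻²⁰ kg·m/s.
λ = h/p = 6.626 × 10⁻³⁴ / 9.205 × 10⁻²⁰ = 7.20 × 10⁻¹⁵ m = 7.20 fm.

λ = 7.20 fm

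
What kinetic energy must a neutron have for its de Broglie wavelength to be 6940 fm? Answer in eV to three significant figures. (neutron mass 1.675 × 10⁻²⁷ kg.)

KE = 17.0 eV

p = h/λ = 6.626 × 10⁻³⁴ / 6.940 × 10⁻¹² = 9.548 × 10⁻²³ kg·m/s.
KE = p²/(2m) = (9.548 × 10⁻²³)² / (2 × 1.675 × 10⁻²⁷) = 2.721 × 10⁻¹⁸ J = 17.0 eV.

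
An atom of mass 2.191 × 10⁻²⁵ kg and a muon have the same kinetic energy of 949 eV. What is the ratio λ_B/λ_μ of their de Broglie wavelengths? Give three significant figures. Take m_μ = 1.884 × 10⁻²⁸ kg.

λ_B/λ_μ = 0.0293

At fixed KE, p = √(2mKE) so λ = h/p ∝ 1/√m.
λ_B/λ_μ = √(m_μ/m_B) = √(1.884 × 10⁻²⁸/2.191 × 10⁻²⁵) = √(8.599 × 10⁻⁴) = 0.0293.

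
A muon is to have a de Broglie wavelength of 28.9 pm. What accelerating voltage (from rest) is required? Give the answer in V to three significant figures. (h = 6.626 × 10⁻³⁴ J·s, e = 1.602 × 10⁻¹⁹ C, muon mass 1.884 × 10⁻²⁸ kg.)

p = h/λ = 6.626 × 10⁻³⁴ / 2.890 × 10⁻¹¹ = 2.293 × 10⁻²³ kg·m/s.
KE = p²/(2m) = 1.395 × 10⁻¹⁸ J.
V = KE/e = 1.395 × 10⁻¹⁸ / (1.602 × 10⁻¹⁹) = 8.71 V.

V = 8.71 V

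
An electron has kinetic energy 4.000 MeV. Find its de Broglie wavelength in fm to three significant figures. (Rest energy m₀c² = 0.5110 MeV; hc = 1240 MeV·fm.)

Total energy E = KE + m₀c² = 4.000 + 0.5110 = 4.5110 MeV.
(pc)² = E² − (m₀c²)² = (4.5110)² − (0.5110)² = 20.09 MeV², so pc = 4.482 MeV.
λ = hc/(pc) = 1240 MeV·fm / 4.482 MeV = 277 fm.

λ = 277 fm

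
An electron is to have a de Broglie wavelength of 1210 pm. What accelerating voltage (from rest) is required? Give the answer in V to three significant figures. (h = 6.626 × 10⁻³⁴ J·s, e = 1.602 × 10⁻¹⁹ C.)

p = h/λ = 6.626 × 10⁻³⁴ / 1.210 × 10⁻⁹ = 5.476 × 10⁻²⁵ kg·m/s.
KE = p²/(2m) = 1.646 × 10⁻¹⁹ J.
V = KE/e = 1.646 × 10⁻¹⁹ / (1.602 × 10⁻¹⁹) = 1.03 V.

V = 1.03 V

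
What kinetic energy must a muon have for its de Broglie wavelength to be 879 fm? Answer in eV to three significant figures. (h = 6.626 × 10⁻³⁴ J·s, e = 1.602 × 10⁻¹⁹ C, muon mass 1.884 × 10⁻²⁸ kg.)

KE = 9410 eV

p = h/λ = 6.626 × 10⁻³⁴ / 8.790 × 10⁻¹³ = 7.538 × 10⁻²² kg·m/s.
KE = p²/(2m) = (7.538 × 10⁻²²)² / (2 × 1.884 × 10⁻²⁸) = 1.508 × 10⁻¹⁵ J = 9410 eV.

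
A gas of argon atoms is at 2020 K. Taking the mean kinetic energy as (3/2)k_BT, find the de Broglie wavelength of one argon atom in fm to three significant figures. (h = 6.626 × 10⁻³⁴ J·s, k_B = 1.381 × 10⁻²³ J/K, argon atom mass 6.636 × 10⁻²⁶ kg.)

KE = (3/2)k_BT = 1.5 × 1.381 × 10⁻²³ × 2020 = 4.184 × 10⁻²⁰ J.
p = √(2mKE) = √(2 × 6.636 × 10⁻²⁶ × 4.184 × 10⁻²⁰) = 7.452 × 10⁻²³ kg·m/s.
λ = h/p = 8.89 × 10⁻¹² m = 8890 fm.

λ = 8890 fm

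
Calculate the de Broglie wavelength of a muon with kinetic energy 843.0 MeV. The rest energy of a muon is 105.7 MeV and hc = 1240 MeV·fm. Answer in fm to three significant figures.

Total energy E = KE + m₀c² = 843.0 + 105.7 = 948.7 MeV.
(pc)² = E² − (m₀c²)² = (948.7)² − (105.7)² = 8.889 × 10⁵ MeV², so pc = 942.8 MeV.
λ = hc/(pc) = 1240 MeV·fm / 942.8 MeV = 1.32 fm.

λ = 1.32 fm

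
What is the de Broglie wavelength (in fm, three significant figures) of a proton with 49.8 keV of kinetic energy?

KE = 49.8 keV = 7.978 × 10⁻¹⁵ J.
p = √(2mKE) = √(2 × 1.673 × 10⁻²⁷ × 7.978 × 10⁻¹⁵) = 5.167 × 10⁻²¹ kg·m/s.
λ = h/p = 6.626 × 10⁻³⁴ / 5.167 × 10⁻²¹ = 1.28 × 10⁻¹³ m = 128 fm.

λ = 128 fm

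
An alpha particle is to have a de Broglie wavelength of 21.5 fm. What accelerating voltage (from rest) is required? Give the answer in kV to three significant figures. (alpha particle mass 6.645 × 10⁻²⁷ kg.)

V = 223 kV

p = h/λ = 6.626 × 10⁻³⁴ / 2.150 × 10⁻¹⁴ = 3.082 × 10⁻²⁰ kg·m/s.
KE = p²/(2m) = 7.147 × 10⁻¹⁴ J.
V = KE/2e = 7.147 × 10⁻¹⁴ / (2 × 1.602 × 10⁻¹⁹) = 223 kV.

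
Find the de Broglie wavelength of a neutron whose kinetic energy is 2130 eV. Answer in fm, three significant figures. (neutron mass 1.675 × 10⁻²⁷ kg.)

KE = 2130 eV = 3.412 × 10⁻¹⁶ J.
p = √(2mKE) = √(2 × 1.675 × 10⁻²⁷ × 3.412 × 10⁻¹⁶) = 1.069 × 10⁻²¹ kg·m/s.
λ = h/p = 6.626 × 10⁻³⁴ / 1.069 × 10⁻²¹ = 6.20 × 10⁻¹³ m = 620 fm.

λ = 620 fm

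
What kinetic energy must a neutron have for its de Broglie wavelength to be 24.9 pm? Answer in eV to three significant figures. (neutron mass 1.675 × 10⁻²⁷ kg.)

KE = 1.32 eV

p = h/λ = 6.626 × 10⁻³⁴ / 2.490 × 10⁻¹¹ = 2.661 × 10⁻²³ kg·m/s.
KE = p²/(2m) = (2.661 × 10⁻²³)² / (2 × 1.675 × 10⁻²⁷) = 2.114 × 10⁻¹⁹ J = 1.32 eV.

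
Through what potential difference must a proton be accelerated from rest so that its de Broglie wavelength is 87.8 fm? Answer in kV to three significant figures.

V = 106 kV

p = h/λ = 6.626 × 10⁻³⁴ / 8.780 × 10⁻¹⁴ = 7.547 × 10⁻²¹ kg·m/s.
KE = p²/(2m) = 1.702 × 10⁻¹⁴ J.
V = KE/e = 1.702 × 10⁻¹⁴ / (1.602 × 10⁻¹⁹) = 106 kV.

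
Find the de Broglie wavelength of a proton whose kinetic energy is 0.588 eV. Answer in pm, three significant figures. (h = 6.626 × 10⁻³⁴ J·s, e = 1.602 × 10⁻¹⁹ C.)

KE = 0.588 eV = 9.420 × 10⁻²⁰ J.
p = √(2mKE) = √(2 × 1.673 × 10⁻²⁷ × 9.420 × 10⁻²⁰) = 1.775 × 10⁻²³ kg·m/s.
λ = h/p = 6.626 × 10⁻³⁴ / 1.775 × 10⁻²³ = 3.73 × 10⁻¹¹ m = 37.3 pm.

λ = 37.3 pm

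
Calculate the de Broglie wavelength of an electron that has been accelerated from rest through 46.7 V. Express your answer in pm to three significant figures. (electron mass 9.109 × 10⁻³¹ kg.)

KE = eV = 1.602 × 10⁻¹⁹ × 46.70 = 7.481 × 10⁻¹⁸ J.
p = √(2mKE) = √(2 × 9.109 × 10⁻³¹ × 7.481 × 10⁻¹⁸) = 3.692 × 10⁻²⁴ kg·m/s.
λ = h/p = 6.626 × 10⁻³⁴ / 3.692 × 10⁻²⁴ = 1.79 × 10⁻¹⁰ m = 179 pm.

λ = 179 pm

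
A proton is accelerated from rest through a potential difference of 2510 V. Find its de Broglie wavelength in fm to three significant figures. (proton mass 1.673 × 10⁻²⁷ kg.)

λ = 571 fm

KE = eV = 1.602 × 10⁻¹⁹ × 2510 = 4.021 × 10⁻¹⁶ J.
p = √(2mKE) = √(2 × 1.673 × 10⁻²⁷ × 4.021 × 10⁻¹⁶) = 1.160 × 10⁻²¹ kg·m/s.
λ = h/p = 6.626 × 10⁻³⁴ / 1.160 × 10⁻²¹ = 5.71 × 10⁻¹³ m = 571 fm.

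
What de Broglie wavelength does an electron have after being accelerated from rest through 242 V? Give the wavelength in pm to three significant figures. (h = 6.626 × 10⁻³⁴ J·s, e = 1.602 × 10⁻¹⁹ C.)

λ = 78.8 pm

KE = eV = 1.602 × 10⁻¹⁹ × 242.0 = 3.877 × 10⁻¹⁷ J.
p = √(2mKE) = √(2 × 9.109 × 10⁻³¹ × 3.877 × 10⁻¹⁷) = 8.404 × 10⁻²⁴ kg·m/s.
λ = h/p = 6.626 × 10⁻³⁴ / 8.404 × 10⁻²⁴ = 7.88 × 10⁻¹¹ m = 78.8 pm.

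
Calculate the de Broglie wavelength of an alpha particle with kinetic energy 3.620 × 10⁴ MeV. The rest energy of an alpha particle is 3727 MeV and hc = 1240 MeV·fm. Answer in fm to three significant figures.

Total energy E = KE + m₀c² = 3.620 × 10⁴ + 3727 = 39927 MeV.
(pc)² = E² − (m₀c²)² = (39927)² − (3727)² = 1.580 × 10⁹ MeV², so pc = 3.975 × 10⁴ MeV.
λ = hc/(pc) = 1240 MeV·fm / 3.975 × 10⁴ MeV = 0.0312 fm.

λ = 0.0312 fm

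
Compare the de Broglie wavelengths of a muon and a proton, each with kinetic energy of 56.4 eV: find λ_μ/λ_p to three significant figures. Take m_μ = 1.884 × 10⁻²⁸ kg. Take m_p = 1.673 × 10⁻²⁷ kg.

At fixed KE, p = √(2mKE) so λ = h/p ∝ 1/√m.
λ_μ/λ_p = √(m_p/m_μ) = √(1.673 × 10⁻²⁷/1.884 × 10⁻²⁸) = √(8.880) = 2.98.

λ_μ/λ_p = 2.98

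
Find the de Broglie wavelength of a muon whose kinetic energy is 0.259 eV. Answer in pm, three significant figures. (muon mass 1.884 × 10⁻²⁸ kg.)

KE = 0.259 eV = 4.149 × 10⁻²⁰ J.
p = √(2mKE) = √(2 × 1.884 × 10⁻²⁸ × 4.149 × 10⁻²⁰) = 3.954 × 10⁻²⁴ kg·m/s.
λ = h/p = 6.626 × 10⁻³⁴ / 3.954 × 10⁻²⁴ = 1.68 × 10⁻¹⁰ m = 168 pm.

λ = 168 pm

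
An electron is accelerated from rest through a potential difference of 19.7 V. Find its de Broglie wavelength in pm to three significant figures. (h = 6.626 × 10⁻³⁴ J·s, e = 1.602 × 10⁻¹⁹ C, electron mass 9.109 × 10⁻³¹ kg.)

KE = eV = 1.602 × 10⁻¹⁹ × 19.70 = 3.156 × 10⁻¹⁸ J.
p = √(2mKE) = √(2 × 9.109 × 10⁻³¹ × 3.156 × 10⁻¹⁸) = 2.398 × 10⁻²⁴ kg·m/s.
λ = h/p = 6.626 × 10⁻³⁴ / 2.398 × 10⁻²⁴ = 2.76 × 10⁻¹⁰ m = 276 pm.

λ = 276 pm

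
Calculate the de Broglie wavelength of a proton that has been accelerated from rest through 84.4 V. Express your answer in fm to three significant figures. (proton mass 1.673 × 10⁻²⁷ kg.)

KE = eV = 1.602 × 10⁻¹⁹ × 84.40 = 1.352 × 10⁻¹⁷ J.
p = √(2mKE) = √(2 × 1.673 × 10⁻²⁷ × 1.352 × 10⁻¹⁷) = 2.127 × 10⁻²² kg·m/s.
λ = h/p = 6.626 × 10⁻³⁴ / 2.127 × 10⁻²² = 3.12 × 10⁻¹² m = 3120 fm.

λ = 3120 fm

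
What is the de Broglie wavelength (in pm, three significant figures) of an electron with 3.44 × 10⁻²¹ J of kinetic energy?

λ = 8370 pm

p = √(2mKE) = √(2 × 9.109 × 10⁻³¹ × 3.440 × 10⁻²¹) = 7.916 × 10⁻²⁶ kg·m/s.
λ = h/p = 6.626 × 10⁻³⁴ / 7.916 × 10⁻²⁶ = 8.37 × 10⁻⁹ m = 8370 pm.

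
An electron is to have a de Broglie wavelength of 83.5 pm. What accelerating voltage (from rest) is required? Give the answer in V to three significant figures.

V = 216 V

p = h/λ = 6.626 × 10⁻³⁴ / 8.350 × 10⁻¹¹ = 7.935 × 10⁻²⁴ kg·m/s.
KE = p²/(2m) = 3.456 × 10⁻¹⁷ J.
V = KE/e = 3.456 × 10⁻¹⁷ / (1.602 × 10⁻¹⁹) = 216 V.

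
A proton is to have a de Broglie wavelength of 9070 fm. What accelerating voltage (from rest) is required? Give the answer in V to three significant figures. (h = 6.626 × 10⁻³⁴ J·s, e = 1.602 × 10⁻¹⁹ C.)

p = h/λ = 6.626 × 10⁻³⁴ / 9.070 × 10⁻¹² = 7.305 × 10⁻²³ kg·m/s.
KE = p²/(2m) = 1.595 × 10⁻¹⁸ J.
V = KE/e = 1.595 × 10⁻¹⁸ / (1.602 × 10⁻¹⁹) = 9.96 V.

V = 9.96 V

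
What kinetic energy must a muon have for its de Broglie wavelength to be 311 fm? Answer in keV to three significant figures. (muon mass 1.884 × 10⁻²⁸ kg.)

KE = 75.2 keV

p = h/λ = 6.626 × 10⁻³⁴ / 3.110 × 10⁻¹³ = 2.131 × 10⁻²¹ kg·m/s.
KE = p²/(2m) = (2.131 × 10⁻²¹)² / (2 × 1.884 × 10⁻²⁸) = 1.205 × 10⁻¹⁴ J = 75.2 keV.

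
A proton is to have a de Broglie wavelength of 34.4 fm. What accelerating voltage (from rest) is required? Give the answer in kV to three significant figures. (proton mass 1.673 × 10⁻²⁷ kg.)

p = h/λ = 6.626 × 10⁻³⁴ / 3.440 × 10⁻¹⁴ = 1.926 × 10⁻²⁰ kg·m/s.
KE = p²/(2m) = 1.109 × 10⁻¹³ J.
V = KE/e = 1.109 × 10⁻¹³ / (1.602 × 10⁻¹⁹) = 692 kV.

V = 692 kV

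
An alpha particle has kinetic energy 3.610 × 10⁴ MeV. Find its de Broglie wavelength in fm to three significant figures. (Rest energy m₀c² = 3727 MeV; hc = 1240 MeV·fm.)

Total energy E = KE + m₀c² = 3.610 × 10⁴ + 3727 = 39827 MeV.
(pc)² = E² − (m₀c²)² = (39827)² − (3727)² = 1.572 × 10⁹ MeV², so pc = 3.965 × 10⁴ MeV.
λ = hc/(pc) = 1240 MeV·fm / 3.965 × 10⁴ MeV = 0.0313 fm.

λ = 0.0313 fm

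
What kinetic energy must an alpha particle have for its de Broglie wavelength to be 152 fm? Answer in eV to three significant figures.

KE = 8930 eV

p = h/λ = 6.626 × 10⁻³⁴ / 1.520 × 10⁻¹³ = 4.359 × 10⁻²¹ kg·m/s.
KE = p²/(2m) = (4.359 × 10⁻²¹)² / (2 × 6.645 × 10⁻²⁷) = 1.430 × 10⁻¹⁵ J = 8930 eV.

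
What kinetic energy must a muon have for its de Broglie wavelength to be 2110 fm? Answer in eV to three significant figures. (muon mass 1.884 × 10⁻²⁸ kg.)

KE = 1630 eV

p = h/λ = 6.626 × 10⁻³⁴ / 2.110 × 10⁻¹² = 3.140 × 10⁻²² kg·m/s.
KE = p²/(2m) = (3.140 × 10⁻²²)² / (2 × 1.884 × 10⁻²⁸) = 2.617 × 10⁻¹⁶ J = 1630 eV.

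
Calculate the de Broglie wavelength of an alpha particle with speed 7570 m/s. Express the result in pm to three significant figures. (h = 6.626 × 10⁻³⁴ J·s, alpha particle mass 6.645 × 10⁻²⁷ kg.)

p = mv = 6.645 × 10⁻²⁷ × 7570 = 5.030 × 10⁻²³ kg·m/s.
λ = h/p = 6.626 × 10⁻³⁴ / 5.030 × 10⁻²³ = 1.32 × 10⁻¹¹ m = 13.2 pm.

λ = 13.2 pm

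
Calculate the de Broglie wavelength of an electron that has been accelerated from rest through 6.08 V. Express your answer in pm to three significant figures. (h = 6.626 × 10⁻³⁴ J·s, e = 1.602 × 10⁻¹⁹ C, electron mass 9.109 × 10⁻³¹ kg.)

KE = eV = 1.602 × 10⁻¹⁹ × 6.080 = 9.740 × 10⁻¹⁹ J.
p = √(2mKE) = √(2 × 9.109 × 10⁻³¹ × 9.740 × 10⁻¹⁹) = 1.332 × 10⁻²⁴ kg·m/s.
λ = h/p = 6.626 × 10⁻³⁴ / 1.332 × 10⁻²⁴ = 4.97 × 10⁻¹⁰ m = 497 pm.

λ = 497 pm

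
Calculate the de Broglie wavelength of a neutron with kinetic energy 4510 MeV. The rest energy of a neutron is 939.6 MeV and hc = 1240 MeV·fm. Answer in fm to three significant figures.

λ = 0.231 fm

Total energy E = KE + m₀c² = 4510 + 939.6 = 5449.6 MeV.
(pc)² = E² − (m₀c²)² = (5449.6)² − (939.6)² = 2.882 × 10⁷ MeV², so pc = 5368 MeV.
λ = hc/(pc) = 1240 MeV·fm / 5368 MeV = 0.231 fm.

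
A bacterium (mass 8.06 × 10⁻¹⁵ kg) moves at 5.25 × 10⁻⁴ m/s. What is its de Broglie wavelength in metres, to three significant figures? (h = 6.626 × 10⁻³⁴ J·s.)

λ = 1.57 × 10⁻¹⁶ m

p = mv = 8.06 × 10⁻¹⁵ × 5.25 × 10⁻⁴ = 4.231 × 10⁻¹⁸ kg·m/s.
λ = h/p = 6.626 × 10⁻³⁴ / 4.231 × 10⁻¹⁸ = 1.57 × 10⁻¹⁶ m.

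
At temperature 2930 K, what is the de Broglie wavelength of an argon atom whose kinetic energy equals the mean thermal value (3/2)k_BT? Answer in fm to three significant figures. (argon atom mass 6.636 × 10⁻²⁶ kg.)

KE = (3/2)k_BT = 1.5 × 1.381 × 10⁻²³ × 2930 = 6.069 × 10⁻²⁰ J.
p = √(2mKE) = √(2 × 6.636 × 10⁻²⁶ × 6.069 × 10⁻²⁰) = 8.975 × 10⁻²³ kg·m/s.
λ = h/p = 7.38 × 10⁻¹² m = 7380 fm.

λ = 7380 fm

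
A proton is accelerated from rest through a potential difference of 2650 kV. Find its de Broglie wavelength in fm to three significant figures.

λ = 17.6 fm

KE = eV = 1.602 × 10⁻¹⁹ × 2.650 × 10⁶ = 4.245 × 10⁻¹³ J.
p = √(2mKE) = √(2 × 1.673 × 10⁻²⁷ × 4.245 × 10⁻¹³) = 3.769 × 10⁻²⁰ kg·m/s.
λ = h/p = 6.626 × 10⁻³⁴ / 3.769 × 10⁻²⁰ = 1.76 × 10⁻¹⁴ m = 17.6 fm.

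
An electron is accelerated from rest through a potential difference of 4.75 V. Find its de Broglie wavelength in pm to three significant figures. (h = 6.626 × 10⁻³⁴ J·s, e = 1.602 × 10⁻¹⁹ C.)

λ = 563 pm

KE = eV = 1.602 × 10⁻¹⁹ × 4.750 = 7.610 × 10⁻¹⁹ J.
p = √(2mKE) = √(2 × 9.109 × 10⁻³¹ × 7.610 × 10⁻¹⁹) = 1.177 × 10⁻²⁴ kg·m/s.
λ = h/p = 6.626 × 10⁻³⁴ / 1.177 × 10⁻²⁴ = 5.63 × 10⁻¹⁰ m = 563 pm.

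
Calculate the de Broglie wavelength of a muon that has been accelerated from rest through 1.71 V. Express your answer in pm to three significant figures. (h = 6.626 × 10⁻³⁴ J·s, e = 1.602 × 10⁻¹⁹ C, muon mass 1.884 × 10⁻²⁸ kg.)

KE = eV = 1.602 × 10⁻¹⁹ × 1.710 = 2.739 × 10⁻¹⁹ J.
p = √(2mKE) = √(2 × 1.884 × 10⁻²⁸ × 2.739 × 10⁻¹⁹) = 1.016 × 10⁻²³ kg·m/s.
λ = h/p = 6.626 × 10⁻³⁴ / 1.016 × 10⁻²³ = 6.52 × 10⁻¹¹ m = 65.2 pm.

λ = 65.2 pm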